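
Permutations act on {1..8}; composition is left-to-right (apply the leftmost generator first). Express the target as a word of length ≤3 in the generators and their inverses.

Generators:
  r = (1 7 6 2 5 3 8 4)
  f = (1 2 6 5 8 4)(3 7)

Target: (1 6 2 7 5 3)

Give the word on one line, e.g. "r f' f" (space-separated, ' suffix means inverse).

f r'

  after f: (1 2 6 5 8 4)(3 7)
  after r': (1 6 2 7 5 3)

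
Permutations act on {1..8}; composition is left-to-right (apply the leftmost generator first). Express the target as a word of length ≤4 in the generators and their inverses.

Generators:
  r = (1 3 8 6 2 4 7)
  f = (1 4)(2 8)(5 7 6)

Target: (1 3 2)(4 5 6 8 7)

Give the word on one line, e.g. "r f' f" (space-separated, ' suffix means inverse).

r f'

  after r: (1 3 8 6 2 4 7)
  after f': (1 3 2)(4 5 6 8 7)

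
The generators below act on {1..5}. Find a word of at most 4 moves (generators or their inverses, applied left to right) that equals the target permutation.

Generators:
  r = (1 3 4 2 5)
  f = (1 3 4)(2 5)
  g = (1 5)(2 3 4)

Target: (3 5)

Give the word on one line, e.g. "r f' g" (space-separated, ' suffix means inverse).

g' r

  after g': (1 5)(2 4 3)
  after r: (3 5)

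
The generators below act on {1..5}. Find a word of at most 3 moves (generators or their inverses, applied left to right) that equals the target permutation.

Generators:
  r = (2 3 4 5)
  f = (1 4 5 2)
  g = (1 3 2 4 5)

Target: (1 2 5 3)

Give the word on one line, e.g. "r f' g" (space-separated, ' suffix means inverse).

  after f': (1 2 5 4)
  after r': (1 5 3 2 4)
  after f: (1 2 5 3)

f' r' f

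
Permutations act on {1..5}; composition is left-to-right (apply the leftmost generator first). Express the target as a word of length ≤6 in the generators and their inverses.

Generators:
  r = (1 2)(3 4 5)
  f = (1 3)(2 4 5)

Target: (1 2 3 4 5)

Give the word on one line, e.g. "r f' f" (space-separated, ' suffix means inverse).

f r' f' f'

  after f: (1 3)(2 4 5)
  after r': (1 5)(2 3)
  after f': (1 4 2)(3 5)
  after f': (1 2 3 4 5)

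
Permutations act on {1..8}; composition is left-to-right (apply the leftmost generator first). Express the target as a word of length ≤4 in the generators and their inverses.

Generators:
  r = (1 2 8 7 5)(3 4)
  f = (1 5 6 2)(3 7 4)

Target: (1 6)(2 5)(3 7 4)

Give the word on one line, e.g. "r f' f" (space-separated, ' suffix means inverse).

  after f': (1 2 6 5)(3 4 7)
  after f': (1 6)(2 5)(3 7 4)

f' f'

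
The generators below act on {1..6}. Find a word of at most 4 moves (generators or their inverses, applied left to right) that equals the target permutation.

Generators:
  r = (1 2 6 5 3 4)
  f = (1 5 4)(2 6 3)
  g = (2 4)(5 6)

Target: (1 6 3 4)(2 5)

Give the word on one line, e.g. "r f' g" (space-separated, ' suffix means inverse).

  after f: (1 5 4)(2 6 3)
  after g: (1 6 3 4)(2 5)

f g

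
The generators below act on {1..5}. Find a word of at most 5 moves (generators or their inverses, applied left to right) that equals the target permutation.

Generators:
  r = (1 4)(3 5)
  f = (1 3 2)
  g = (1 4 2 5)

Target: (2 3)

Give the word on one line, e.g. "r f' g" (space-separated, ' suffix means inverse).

r f' r' r' g'

  after r: (1 4)(3 5)
  after f': (1 4 2 3 5)
  after r': (2 5 4)
  after r': (1 4 2 3 5)
  after g': (2 3)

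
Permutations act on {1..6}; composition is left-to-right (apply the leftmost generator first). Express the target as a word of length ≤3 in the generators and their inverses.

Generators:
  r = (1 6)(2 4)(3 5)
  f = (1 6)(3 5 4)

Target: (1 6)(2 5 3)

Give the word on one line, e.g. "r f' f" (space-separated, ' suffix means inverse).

f' r' f'

  after f': (1 6)(3 4 5)
  after r': (2 4 3)
  after f': (1 6)(2 5 3)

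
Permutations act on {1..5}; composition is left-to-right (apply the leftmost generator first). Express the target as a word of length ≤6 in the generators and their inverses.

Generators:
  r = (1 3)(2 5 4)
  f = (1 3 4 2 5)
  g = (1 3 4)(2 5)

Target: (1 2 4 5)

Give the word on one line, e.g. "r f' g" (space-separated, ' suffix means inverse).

  after g': (1 4 3)(2 5)
  after f: (1 2)
  after r: (1 5 4 2 3)
  after g: (1 2 4 5)

g' f r g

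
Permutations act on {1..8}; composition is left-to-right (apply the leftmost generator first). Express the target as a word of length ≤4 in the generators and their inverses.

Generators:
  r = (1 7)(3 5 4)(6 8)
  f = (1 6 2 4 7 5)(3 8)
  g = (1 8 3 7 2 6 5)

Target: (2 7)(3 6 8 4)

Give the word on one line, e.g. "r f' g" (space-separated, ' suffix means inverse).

r f f

  after r: (1 7)(3 5 4)(6 8)
  after f: (1 5 7 6 3)(2 4 8)
  after f: (2 7)(3 6 8 4)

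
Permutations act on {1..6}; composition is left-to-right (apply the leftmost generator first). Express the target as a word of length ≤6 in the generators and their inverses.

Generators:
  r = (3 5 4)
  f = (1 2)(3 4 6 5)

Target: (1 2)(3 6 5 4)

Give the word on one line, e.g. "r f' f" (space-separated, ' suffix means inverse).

  after r': (3 4 5)
  after r': (3 5 4)
  after f': (1 2)(3 6 4 5)
  after r': (1 2)(3 6 5 4)

r' r' f' r'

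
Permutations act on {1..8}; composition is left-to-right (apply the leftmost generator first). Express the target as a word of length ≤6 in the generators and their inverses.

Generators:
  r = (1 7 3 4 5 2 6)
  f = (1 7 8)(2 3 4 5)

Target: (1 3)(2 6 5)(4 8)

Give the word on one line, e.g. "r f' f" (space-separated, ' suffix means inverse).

  after f': (1 8 7)(2 5 4 3)
  after r': (1 8)(2 4 7 6)(3 5)
  after f: (2 5 4 8 7 6 3)
  after r: (1 7)(3 6 4 8)
  after r: (1 3)(2 6 5)(4 8)

f' r' f r r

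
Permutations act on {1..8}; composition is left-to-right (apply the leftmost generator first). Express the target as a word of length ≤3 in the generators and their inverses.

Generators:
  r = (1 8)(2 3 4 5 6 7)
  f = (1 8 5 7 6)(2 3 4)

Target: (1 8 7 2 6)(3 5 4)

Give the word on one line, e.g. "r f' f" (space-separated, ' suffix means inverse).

r' f' r

  after r': (1 8)(2 7 6 5 4 3)
  after f': (2 5 3 4)(6 8)
  after r: (1 8 7 2 6)(3 5 4)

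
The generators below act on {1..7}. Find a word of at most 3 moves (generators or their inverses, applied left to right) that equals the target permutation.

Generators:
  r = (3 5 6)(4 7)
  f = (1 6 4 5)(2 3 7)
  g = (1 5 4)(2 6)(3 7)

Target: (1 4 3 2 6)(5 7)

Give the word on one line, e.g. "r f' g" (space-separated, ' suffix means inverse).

  after r': (3 6 5)(4 7)
  after g': (1 4 3 2 6)(5 7)

r' g'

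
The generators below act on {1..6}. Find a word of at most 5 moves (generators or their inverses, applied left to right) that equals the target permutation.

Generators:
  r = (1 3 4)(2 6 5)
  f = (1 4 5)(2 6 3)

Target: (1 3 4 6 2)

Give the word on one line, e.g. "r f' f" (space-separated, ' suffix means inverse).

  after f': (1 5 4)(2 3 6)
  after r: (1 2 4 3 5)
  after f': (1 3 4 6 2)

f' r f'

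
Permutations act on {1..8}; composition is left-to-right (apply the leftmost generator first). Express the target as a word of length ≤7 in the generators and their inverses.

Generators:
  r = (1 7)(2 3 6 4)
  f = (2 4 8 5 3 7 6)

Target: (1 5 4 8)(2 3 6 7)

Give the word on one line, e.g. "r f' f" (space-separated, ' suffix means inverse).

  after f': (2 6 7 3 5 8 4)
  after r: (1 7 6)(2 4 3 5 8)
  after f': (1 3 8 6)(4 5)
  after f': (1 5 2 6)(3 4 8 7)
  after r': (1 5 4 8)(2 3 6 7)

f' r f' f' r'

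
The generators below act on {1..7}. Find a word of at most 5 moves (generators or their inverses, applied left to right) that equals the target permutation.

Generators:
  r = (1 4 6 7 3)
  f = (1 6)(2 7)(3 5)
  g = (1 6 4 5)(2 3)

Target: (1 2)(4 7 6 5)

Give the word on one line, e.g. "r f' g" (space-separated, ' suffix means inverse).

r' g r

  after r': (1 3 7 6 4)
  after g: (1 2 3 7 4 6 5)
  after r: (1 2)(4 7 6 5)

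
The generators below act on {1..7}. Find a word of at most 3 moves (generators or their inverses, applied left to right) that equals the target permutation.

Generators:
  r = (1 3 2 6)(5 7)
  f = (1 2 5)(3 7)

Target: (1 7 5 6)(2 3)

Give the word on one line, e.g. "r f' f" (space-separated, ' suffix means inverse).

f f r

  after f: (1 2 5)(3 7)
  after f: (1 5 2)
  after r: (1 7 5 6)(2 3)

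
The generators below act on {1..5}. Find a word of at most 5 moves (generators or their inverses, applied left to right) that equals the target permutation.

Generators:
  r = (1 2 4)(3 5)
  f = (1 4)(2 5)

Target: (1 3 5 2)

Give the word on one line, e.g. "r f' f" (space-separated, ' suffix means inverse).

f' r r f' r'

  after f': (1 4)(2 5)
  after r: (2 3 5 4)
  after r: (1 2 5)
  after f': (1 5 4)
  after r': (1 3 5 2)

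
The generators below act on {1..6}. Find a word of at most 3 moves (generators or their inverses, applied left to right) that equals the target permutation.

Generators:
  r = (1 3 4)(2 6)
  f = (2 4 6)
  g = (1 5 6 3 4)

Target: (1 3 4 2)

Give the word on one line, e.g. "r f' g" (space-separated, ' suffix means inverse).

  after f: (2 4 6)
  after r: (1 3 4 2)

f r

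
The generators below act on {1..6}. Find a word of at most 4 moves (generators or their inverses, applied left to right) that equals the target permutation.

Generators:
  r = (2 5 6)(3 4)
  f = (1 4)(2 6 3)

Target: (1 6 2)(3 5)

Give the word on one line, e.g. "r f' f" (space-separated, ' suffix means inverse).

f' r' f'

  after f': (1 4)(2 3 6)
  after r': (1 3 5 2 4)
  after f': (1 6 2)(3 5)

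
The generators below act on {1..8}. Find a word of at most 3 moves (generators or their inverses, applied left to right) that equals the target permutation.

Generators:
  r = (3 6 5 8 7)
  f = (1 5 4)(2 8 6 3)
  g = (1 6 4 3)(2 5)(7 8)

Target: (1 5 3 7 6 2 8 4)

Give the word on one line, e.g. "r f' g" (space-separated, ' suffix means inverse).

  after r': (3 7 8 5 6)
  after f: (1 5 3 7 6 2 8 4)

r' f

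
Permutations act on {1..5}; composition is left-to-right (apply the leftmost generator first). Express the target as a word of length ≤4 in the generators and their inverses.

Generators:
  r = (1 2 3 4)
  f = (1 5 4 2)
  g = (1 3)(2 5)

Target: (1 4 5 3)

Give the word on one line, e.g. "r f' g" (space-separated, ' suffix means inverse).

  after f': (1 2 4 5)
  after r': (2 3)(4 5)
  after r': (1 4 5 3)

f' r' r'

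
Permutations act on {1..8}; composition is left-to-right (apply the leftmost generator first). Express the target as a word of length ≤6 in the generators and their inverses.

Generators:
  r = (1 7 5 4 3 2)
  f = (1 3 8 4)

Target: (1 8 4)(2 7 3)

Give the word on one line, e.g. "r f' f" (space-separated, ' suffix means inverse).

  after f: (1 3 8 4)
  after r': (1 4 2 3 8 5 7)
  after f': (1 8 5 7 4 2)
  after r: (1 8 4)(2 7 3)

f r' f' r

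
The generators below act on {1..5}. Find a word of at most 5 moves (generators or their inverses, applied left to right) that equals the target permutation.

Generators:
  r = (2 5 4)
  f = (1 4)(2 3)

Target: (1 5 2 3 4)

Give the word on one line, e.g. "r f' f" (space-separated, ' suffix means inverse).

  after f: (1 4)(2 3)
  after r': (1 5 2 3 4)
  after f': (1 5 3)
  after f': (1 5 2 3 4)

f r' f' f'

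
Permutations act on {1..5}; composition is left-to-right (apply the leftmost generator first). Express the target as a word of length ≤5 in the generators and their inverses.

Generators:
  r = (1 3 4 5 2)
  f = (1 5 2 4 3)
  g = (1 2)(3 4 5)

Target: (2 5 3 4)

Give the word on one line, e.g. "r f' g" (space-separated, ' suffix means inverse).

  after f': (1 3 4 2 5)
  after f': (1 4 5 3 2)
  after f': (1 2 3 5 4)
  after g': (2 5 3 4)

f' f' f' g'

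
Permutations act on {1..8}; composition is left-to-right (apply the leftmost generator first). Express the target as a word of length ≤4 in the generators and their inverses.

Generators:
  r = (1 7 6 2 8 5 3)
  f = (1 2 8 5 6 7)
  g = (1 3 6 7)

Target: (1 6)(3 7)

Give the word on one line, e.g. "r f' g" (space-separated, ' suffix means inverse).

g g

  after g: (1 3 6 7)
  after g: (1 6)(3 7)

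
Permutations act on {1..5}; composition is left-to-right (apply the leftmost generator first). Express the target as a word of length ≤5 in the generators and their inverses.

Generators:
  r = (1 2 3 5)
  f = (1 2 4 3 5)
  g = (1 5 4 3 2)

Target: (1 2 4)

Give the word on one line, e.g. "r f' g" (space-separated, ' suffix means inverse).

r f g r'

  after r: (1 2 3 5)
  after f: (1 4 3)(2 5)
  after g: (1 3 5)(2 4)
  after r': (1 2 4)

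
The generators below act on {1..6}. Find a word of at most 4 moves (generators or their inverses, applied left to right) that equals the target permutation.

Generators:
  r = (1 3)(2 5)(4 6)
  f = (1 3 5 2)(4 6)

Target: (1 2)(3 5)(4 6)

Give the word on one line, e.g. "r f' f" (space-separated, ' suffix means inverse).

  after r: (1 3)(2 5)(4 6)
  after f': (2 3)
  after f': (1 2)(3 5)(4 6)

r f' f'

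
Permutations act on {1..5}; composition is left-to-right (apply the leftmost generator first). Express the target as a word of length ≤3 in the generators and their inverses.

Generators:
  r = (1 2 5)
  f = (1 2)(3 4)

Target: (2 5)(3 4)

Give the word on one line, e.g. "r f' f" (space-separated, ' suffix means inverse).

r' r' f

  after r': (1 5 2)
  after r': (1 2 5)
  after f: (2 5)(3 4)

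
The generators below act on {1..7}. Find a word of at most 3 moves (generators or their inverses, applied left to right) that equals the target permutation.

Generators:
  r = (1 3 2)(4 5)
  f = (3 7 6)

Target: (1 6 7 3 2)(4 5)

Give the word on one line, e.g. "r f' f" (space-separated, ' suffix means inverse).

r f f

  after r: (1 3 2)(4 5)
  after f: (1 7 6 3 2)(4 5)
  after f: (1 6 7 3 2)(4 5)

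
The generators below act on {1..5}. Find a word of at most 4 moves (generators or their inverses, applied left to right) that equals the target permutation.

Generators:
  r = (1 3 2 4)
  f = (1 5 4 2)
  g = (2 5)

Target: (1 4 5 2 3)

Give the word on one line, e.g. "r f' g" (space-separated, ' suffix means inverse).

  after r': (1 4 2 3)
  after g: (1 4 5 2 3)

r' g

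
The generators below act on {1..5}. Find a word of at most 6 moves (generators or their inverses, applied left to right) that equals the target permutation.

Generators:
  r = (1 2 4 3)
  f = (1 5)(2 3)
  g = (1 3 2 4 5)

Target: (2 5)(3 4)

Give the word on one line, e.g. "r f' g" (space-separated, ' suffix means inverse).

  after r': (1 3 4 2)
  after r': (1 4)(2 3)
  after f': (1 4 5)
  after g: (1 5 3 2 4)
  after g: (2 5)(3 4)

r' r' f' g g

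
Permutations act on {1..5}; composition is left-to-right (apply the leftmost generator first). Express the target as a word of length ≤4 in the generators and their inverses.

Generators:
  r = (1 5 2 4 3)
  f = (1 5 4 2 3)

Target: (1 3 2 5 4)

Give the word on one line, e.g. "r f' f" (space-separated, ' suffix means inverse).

f r' f'

  after f: (1 5 4 2 3)
  after r': (2 4 5)
  after f': (1 3 2 5 4)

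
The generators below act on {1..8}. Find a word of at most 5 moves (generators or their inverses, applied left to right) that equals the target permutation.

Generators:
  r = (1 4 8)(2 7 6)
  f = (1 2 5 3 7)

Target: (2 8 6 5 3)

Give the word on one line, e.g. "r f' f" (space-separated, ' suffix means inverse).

r f r r

  after r: (1 4 8)(2 7 6)
  after f: (1 4 8 2)(3 7 6 5)
  after r: (1 8 7 2 4)(3 6 5)
  after r: (2 8 6 5 3)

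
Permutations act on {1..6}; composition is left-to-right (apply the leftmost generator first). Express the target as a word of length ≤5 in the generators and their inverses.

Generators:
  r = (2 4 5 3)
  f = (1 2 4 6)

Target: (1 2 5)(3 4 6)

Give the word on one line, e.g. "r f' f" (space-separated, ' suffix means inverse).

  after r': (2 3 5 4)
  after f: (1 2 3 5 6)
  after f: (1 4 6 2 3 5)
  after r': (1 2 5)(3 4 6)

r' f f r'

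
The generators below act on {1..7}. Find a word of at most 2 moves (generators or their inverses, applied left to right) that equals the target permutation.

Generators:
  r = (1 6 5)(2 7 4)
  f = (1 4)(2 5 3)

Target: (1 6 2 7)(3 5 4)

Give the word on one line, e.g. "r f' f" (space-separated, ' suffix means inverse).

  after r: (1 6 5)(2 7 4)
  after f': (1 6 2 7)(3 5 4)

r f'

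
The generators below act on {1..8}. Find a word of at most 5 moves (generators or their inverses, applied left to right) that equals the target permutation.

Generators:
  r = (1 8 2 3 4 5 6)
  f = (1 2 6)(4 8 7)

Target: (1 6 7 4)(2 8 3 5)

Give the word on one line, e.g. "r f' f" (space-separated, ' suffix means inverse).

r r f' f'

  after r: (1 8 2 3 4 5 6)
  after r: (1 2 4 6 8 3 5)
  after f': (2 7 8 3 5 6 4)
  after f': (1 6 7 4)(2 8 3 5)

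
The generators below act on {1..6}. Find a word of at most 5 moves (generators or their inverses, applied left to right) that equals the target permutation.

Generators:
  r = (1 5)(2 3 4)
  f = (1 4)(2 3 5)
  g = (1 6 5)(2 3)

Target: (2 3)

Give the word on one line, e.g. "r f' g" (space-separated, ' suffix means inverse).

  after g': (1 5 6)(2 3)
  after g': (1 6 5)
  after g': (2 3)

g' g' g'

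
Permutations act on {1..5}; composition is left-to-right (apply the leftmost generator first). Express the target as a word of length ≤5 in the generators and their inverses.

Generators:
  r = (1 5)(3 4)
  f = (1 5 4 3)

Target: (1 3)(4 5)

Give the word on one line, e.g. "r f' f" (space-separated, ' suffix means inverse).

  after r: (1 5)(3 4)
  after f: (1 4)
  after f: (1 3)(4 5)

r f f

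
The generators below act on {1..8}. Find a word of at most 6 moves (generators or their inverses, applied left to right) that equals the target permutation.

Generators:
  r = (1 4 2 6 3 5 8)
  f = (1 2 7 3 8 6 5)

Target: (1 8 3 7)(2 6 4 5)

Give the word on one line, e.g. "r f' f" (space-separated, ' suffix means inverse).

  after f: (1 2 7 3 8 6 5)
  after f: (1 7 8 5 2 3 6)
  after f: (1 3 5 7 6 2 8)
  after r': (1 6 4)(2 5 7)
  after f': (1 8 3 7)(2 6 4 5)

f f f r' f'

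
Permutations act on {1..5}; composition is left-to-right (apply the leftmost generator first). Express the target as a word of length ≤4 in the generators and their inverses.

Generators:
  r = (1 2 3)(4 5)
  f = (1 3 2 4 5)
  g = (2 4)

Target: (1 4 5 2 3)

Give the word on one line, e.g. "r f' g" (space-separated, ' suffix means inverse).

  after r: (1 2 3)(4 5)
  after g': (1 4 5 2 3)

r g'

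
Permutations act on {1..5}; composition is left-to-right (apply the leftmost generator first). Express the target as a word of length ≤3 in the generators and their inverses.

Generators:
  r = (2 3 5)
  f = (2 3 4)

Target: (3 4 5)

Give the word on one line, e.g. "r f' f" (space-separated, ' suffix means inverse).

  after f: (2 3 4)
  after r': (3 4 5)

f r'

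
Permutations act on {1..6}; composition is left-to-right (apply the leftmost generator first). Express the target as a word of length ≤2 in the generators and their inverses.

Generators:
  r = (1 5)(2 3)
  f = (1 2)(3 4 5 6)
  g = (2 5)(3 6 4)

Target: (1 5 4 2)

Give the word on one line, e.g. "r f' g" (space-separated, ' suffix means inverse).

f g

  after f: (1 2)(3 4 5 6)
  after g: (1 5 4 2)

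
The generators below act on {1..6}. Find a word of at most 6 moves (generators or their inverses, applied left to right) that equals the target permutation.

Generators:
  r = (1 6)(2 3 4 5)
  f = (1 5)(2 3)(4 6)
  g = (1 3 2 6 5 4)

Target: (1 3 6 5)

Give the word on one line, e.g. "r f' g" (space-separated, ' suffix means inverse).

g' r r r

  after g': (1 4 5 6 2 3)
  after r: (1 5)(2 4)(3 6)
  after r: (1 2 5 6 4 3)
  after r: (1 3 6 5)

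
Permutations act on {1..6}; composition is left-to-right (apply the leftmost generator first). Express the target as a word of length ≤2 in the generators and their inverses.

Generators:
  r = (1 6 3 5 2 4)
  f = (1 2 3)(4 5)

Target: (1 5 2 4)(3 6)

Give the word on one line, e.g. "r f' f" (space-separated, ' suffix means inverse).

  after r': (1 4 2 5 3 6)
  after f': (1 5 2 4)(3 6)

r' f'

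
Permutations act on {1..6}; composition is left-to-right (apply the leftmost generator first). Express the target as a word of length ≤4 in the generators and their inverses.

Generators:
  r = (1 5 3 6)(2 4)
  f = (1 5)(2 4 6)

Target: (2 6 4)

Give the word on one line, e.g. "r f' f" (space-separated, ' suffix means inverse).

  after f: (1 5)(2 4 6)
  after f: (2 6 4)

f f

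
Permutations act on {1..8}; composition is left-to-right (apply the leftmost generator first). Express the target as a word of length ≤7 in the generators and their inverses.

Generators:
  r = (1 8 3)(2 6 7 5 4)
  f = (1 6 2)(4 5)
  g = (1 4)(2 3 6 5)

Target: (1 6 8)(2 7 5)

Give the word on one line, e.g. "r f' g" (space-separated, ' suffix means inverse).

f r' g r f

  after f: (1 6 2)(4 5)
  after r': (1 2 3 8)(4 7 6)
  after g: (1 3 8 4 7 5 2 6)
  after r: (2 7 4 5 6 8)
  after f: (1 6 8)(2 7 5)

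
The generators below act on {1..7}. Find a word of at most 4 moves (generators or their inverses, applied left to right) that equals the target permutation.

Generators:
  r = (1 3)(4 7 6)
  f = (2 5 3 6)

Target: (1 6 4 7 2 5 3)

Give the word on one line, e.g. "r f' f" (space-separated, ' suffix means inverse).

  after r: (1 3)(4 7 6)
  after f: (1 6 4 7 2 5 3)

r f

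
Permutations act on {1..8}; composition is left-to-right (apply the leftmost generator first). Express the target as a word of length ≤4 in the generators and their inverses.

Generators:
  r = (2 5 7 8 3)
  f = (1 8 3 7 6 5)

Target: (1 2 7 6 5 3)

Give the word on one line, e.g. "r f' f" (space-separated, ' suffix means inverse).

r' f' r'

  after r': (2 3 8 7 5)
  after f': (1 5 2 8 3)(6 7)
  after r': (1 2 7 6 5 3)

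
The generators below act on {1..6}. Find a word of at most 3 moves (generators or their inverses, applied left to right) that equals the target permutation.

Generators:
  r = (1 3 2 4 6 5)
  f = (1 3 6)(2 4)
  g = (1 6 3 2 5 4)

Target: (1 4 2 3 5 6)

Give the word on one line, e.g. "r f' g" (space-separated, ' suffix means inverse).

f f r'

  after f: (1 3 6)(2 4)
  after f: (1 6 3)
  after r': (1 4 2 3 5 6)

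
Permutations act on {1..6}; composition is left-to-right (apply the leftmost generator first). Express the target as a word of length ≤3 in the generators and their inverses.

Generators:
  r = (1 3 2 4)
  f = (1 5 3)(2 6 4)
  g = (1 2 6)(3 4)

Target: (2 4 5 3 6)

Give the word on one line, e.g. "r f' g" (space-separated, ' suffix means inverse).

  after g: (1 2 6)(3 4)
  after r': (1 3 2 6 4)
  after f: (2 4 5 3 6)

g r' f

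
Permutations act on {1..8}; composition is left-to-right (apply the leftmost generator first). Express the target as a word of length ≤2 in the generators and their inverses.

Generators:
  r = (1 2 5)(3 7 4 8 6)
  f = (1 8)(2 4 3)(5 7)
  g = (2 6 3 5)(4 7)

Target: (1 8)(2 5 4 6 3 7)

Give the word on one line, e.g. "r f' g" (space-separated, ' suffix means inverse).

  after f': (1 8)(2 3 4)(5 7)
  after g: (1 8)(2 5 4 6 3 7)

f' g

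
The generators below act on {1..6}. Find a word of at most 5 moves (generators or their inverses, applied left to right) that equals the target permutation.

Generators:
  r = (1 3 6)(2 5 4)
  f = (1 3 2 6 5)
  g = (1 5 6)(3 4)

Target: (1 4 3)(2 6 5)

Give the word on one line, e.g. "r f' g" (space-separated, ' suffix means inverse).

  after g': (1 6 5)(3 4)
  after r': (1 3 5 6 2 4)
  after g: (1 4 5)(2 3 6)
  after f: (1 4)(3 5)
  after f: (1 4 3)(2 6 5)

g' r' g f f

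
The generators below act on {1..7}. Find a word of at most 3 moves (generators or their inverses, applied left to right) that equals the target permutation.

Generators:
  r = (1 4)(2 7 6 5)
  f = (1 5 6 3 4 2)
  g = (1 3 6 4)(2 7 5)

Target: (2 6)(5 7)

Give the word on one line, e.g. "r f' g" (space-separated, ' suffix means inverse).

r' r'

  after r': (1 4)(2 5 6 7)
  after r': (2 6)(5 7)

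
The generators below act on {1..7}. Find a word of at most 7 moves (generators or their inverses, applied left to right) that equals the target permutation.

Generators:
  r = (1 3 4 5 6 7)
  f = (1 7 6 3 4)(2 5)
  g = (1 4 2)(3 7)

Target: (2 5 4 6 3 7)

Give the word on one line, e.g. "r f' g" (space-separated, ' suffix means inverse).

  after f: (1 7 6 3 4)(2 5)
  after g: (1 3 2 5)(6 7)
  after r': (2 4 3)(5 7)
  after g: (1 4 7 5 3)
  after f: (2 5 4 6 3 7)

f g r' g f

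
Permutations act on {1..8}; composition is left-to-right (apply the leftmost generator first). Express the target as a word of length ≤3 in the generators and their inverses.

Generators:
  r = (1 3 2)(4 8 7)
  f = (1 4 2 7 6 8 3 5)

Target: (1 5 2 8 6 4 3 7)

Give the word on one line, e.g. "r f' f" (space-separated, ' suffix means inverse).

f' r' r'

  after f': (1 5 3 8 6 7 2 4)
  after r': (1 5)(2 7 3 4)(6 8)
  after r': (1 5 2 8 6 4 3 7)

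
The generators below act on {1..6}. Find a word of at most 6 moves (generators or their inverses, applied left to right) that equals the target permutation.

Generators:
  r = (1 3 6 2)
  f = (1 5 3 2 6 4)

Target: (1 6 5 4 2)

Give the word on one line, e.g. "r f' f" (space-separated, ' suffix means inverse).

r' f r f

  after r': (1 2 6 3)
  after f: (1 6 2 4)(3 5)
  after r: (1 2 4 3 5 6)
  after f: (1 6 5 4 2)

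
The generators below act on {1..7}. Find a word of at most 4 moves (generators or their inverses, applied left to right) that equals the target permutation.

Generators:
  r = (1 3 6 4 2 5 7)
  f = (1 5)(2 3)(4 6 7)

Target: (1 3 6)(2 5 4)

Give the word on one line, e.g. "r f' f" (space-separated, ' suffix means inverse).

  after f: (1 5)(2 3)(4 6 7)
  after r': (1 2)(3 4)(5 7 6)
  after f: (1 3 6)(2 5 4)

f r' f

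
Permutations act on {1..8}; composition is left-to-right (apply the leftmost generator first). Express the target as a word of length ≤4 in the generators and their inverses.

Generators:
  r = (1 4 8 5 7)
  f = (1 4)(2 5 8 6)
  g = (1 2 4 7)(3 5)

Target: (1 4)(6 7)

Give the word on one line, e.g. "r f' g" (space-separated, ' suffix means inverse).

f g g f'

  after f: (1 4)(2 5 8 6)
  after g: (1 7)(2 3 5 8 6 4)
  after g: (2 5 8 6 7)
  after f': (1 4)(6 7)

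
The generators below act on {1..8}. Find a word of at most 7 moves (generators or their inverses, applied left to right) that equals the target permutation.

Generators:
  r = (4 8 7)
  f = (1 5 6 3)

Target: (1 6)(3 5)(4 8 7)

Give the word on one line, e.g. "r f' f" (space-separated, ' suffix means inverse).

  after f': (1 3 6 5)
  after r': (1 3 6 5)(4 7 8)
  after f': (1 6)(3 5)(4 7 8)
  after r: (1 6)(3 5)
  after r: (1 6)(3 5)(4 8 7)

f' r' f' r r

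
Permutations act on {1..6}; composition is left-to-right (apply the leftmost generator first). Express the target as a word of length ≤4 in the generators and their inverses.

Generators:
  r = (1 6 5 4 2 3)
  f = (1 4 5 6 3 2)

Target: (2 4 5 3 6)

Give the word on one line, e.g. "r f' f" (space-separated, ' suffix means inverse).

r f' f' f'

  after r: (1 6 5 4 2 3)
  after f': (1 5)(2 6 4 3)
  after f': (1 4 6)(2 5)
  after f': (2 4 5 3 6)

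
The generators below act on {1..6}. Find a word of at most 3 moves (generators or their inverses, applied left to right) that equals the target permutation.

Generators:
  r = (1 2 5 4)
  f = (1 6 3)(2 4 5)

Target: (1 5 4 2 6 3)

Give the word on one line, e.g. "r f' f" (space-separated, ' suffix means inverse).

r' f

  after r': (1 4 5 2)
  after f: (1 5 4 2 6 3)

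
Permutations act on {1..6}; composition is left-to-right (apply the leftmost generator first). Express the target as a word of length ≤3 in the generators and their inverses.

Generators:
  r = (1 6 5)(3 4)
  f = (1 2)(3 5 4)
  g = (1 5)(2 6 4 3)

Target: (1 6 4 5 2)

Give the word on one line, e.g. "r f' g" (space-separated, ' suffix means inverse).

  after r: (1 6 5)(3 4)
  after f: (1 6 4 5 2)

r f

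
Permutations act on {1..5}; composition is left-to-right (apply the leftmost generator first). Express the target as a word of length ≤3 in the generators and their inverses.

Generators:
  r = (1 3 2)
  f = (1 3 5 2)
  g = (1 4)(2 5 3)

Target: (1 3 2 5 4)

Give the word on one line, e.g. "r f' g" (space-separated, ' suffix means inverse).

f r g'

  after f: (1 3 5 2)
  after r: (1 2 3 5)
  after g': (1 3 2 5 4)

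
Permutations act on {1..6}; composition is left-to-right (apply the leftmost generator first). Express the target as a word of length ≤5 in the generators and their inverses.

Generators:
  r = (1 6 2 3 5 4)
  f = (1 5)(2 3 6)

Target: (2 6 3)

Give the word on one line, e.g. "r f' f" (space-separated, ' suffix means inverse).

  after r: (1 6 2 3 5 4)
  after f': (1 3)(4 5)
  after r: (1 5)(2 3 6)
  after f: (2 6 3)

r f' r f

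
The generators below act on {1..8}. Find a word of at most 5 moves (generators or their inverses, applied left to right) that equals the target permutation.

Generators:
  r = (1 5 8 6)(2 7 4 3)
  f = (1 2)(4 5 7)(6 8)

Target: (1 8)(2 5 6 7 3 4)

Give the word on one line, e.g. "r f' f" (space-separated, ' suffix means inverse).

r r f' f'

  after r: (1 5 8 6)(2 7 4 3)
  after r: (1 8)(2 4)(3 7)(5 6)
  after f': (1 6 4)(2 7 3 5 8)
  after f': (1 8)(2 5 6 7 3 4)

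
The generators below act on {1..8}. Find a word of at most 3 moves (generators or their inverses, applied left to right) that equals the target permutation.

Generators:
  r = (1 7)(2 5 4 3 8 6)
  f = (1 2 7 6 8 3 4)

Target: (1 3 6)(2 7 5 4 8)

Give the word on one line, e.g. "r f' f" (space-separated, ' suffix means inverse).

  after f': (1 4 3 8 6 7 2)
  after r: (1 3 6)(2 7 5 4 8)

f' r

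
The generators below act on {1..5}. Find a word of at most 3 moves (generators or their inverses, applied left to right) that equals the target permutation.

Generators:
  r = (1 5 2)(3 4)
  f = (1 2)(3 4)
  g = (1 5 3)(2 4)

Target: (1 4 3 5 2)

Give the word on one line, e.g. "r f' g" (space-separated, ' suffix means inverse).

  after g: (1 5 3)(2 4)
  after g: (1 3 5)
  after f': (1 4 3 5 2)

g g f'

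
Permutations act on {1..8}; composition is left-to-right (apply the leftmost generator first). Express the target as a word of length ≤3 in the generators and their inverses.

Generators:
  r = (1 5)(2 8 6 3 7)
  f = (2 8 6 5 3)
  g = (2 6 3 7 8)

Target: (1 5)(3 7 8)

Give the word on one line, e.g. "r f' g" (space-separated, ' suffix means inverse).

  after r': (1 5)(2 7 3 6 8)
  after g: (1 5)(2 8 6)
  after g: (1 5)(3 7 8)

r' g g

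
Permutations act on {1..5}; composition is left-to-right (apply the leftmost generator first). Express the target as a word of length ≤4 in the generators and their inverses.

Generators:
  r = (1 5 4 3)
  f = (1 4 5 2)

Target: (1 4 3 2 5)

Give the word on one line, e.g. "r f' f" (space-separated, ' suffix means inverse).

  after r: (1 5 4 3)
  after f: (1 2)(3 4)
  after f: (2 4 3 5)
  after f: (1 4 3 2 5)

r f f f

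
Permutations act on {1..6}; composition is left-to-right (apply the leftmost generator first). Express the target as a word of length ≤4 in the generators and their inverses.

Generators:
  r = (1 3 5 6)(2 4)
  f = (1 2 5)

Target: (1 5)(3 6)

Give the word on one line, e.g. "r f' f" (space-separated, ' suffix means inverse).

  after r: (1 3 5 6)(2 4)
  after r: (1 5)(3 6)

r r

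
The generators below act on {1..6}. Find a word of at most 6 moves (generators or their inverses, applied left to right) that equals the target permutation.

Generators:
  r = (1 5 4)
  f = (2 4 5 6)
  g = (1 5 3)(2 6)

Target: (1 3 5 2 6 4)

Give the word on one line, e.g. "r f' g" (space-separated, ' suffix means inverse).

  after f': (2 6 5 4)
  after r': (1 4 2 6)
  after f: (1 5 6)
  after r': (4 5 6)
  after g': (1 3 5 2 6 4)

f' r' f r' g'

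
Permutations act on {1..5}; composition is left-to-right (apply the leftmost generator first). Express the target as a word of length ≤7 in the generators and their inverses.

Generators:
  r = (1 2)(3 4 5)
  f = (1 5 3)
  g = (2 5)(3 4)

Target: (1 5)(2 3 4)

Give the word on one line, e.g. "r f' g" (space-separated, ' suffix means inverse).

  after g': (2 5)(3 4)
  after f: (1 5 2 3 4)
  after r': (1 4 2 5)
  after r': (1 3 5 2 4)
  after r': (1 5)(2 3 4)

g' f r' r' r'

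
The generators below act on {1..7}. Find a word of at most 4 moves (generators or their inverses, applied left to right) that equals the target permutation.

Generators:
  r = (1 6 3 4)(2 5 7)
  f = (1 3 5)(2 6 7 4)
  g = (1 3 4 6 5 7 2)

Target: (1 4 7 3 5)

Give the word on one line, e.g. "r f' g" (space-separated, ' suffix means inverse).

  after g: (1 3 4 6 5 7 2)
  after f': (2 5 6 3 7 4)
  after r': (1 4 7 3 5)

g f' r'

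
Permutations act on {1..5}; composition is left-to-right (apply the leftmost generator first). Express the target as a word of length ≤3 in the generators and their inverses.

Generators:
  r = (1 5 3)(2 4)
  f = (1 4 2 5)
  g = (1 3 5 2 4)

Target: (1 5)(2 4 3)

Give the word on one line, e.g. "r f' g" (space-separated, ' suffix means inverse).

r f r

  after r: (1 5 3)(2 4)
  after f: (3 4 5)
  after r: (1 5)(2 4 3)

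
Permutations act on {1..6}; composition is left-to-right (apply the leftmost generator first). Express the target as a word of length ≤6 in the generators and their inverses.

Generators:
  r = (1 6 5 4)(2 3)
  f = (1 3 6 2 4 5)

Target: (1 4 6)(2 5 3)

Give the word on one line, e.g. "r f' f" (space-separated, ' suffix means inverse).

  after r': (1 4 5 6)(2 3)
  after r': (1 5)(4 6)
  after f': (1 4 3)(2 6)
  after r': (1 5 6 3 4 2)
  after f': (1 4 6)(2 5 3)

r' r' f' r' f'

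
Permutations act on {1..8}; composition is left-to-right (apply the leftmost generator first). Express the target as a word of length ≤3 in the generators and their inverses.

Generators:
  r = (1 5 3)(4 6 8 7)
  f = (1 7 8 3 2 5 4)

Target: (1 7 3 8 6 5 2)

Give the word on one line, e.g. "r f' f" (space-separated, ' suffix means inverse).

  after r: (1 5 3)(4 6 8 7)
  after f: (1 4 6 3 7)(2 5)
  after r': (1 7 3 8 6 5 2)

r f r'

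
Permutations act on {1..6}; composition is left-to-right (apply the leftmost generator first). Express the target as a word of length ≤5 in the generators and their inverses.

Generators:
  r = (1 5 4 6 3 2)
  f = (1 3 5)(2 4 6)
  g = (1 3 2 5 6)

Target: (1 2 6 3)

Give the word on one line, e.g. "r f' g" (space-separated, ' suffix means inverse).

  after r: (1 5 4 6 3 2)
  after f': (1 3 6)(2 5)
  after g: (1 2 6 3)

r f' g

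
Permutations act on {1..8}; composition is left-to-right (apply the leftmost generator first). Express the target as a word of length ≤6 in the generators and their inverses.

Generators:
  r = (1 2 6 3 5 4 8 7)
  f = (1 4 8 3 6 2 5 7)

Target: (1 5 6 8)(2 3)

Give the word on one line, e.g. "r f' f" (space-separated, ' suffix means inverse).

  after r': (1 7 8 4 5 3 6 2)
  after r': (1 8 5 6)(2 7 4 3)
  after f': (1 4 8 2 5 3 6 7)
  after r': (1 5 6 8)(2 3)

r' r' f' r'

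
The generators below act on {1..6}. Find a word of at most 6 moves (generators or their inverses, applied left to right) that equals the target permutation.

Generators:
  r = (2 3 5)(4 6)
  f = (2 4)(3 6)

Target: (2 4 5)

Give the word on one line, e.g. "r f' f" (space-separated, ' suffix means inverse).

r' f' r f

  after r': (2 5 3)(4 6)
  after f': (2 5 6)(3 4)
  after r: (3 6)(4 5)
  after f: (2 4 5)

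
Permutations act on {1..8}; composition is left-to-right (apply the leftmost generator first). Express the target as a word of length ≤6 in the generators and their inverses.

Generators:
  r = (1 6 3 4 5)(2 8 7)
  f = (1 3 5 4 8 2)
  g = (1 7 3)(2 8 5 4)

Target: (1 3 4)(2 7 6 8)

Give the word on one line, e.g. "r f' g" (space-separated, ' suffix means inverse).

g' f' r' g r'

  after g': (1 3 7)(2 4 5 8)
  after f': (2 5 4 3 7)
  after r': (1 5 3 8 2 4 6)
  after g: (1 4 6 7 3 5)
  after r': (1 3 4)(2 7 6 8)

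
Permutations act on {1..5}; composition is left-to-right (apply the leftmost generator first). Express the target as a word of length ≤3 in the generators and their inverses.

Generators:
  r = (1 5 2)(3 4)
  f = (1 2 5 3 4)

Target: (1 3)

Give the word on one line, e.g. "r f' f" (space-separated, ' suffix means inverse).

f' r'

  after f': (1 4 3 5 2)
  after r': (1 3)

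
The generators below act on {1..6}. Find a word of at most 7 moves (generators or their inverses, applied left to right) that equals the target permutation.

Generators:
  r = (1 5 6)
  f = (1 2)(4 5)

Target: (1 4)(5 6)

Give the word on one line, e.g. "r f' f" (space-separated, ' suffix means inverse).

f' r' f r f'

  after f': (1 2)(4 5)
  after r': (1 2 6 5 4)
  after f: (2 6 4)
  after r: (1 5 6 4 2)
  after f': (1 4)(5 6)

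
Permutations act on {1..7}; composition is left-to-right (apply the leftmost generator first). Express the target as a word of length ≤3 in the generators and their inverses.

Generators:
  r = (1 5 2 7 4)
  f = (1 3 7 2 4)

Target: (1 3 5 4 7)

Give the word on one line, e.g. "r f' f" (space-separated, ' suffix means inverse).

f r' r'

  after f: (1 3 7 2 4)
  after r': (1 3 2 7 5)
  after r': (1 3 5 4 7)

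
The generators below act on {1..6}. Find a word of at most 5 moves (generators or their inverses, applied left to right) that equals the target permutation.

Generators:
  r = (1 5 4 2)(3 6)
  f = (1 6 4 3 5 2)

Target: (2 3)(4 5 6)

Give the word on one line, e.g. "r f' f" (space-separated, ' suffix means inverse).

r f r

  after r: (1 5 4 2)(3 6)
  after f: (1 2 6 5 3 4)
  after r: (2 3)(4 5 6)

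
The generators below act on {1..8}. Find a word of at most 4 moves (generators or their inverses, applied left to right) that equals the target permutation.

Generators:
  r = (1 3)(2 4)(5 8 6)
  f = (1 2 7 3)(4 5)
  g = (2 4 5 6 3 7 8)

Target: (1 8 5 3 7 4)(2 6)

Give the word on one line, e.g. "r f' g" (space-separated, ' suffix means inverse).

  after r': (1 3)(2 4)(5 6 8)
  after f': (1 7 2 5 6 8 4)
  after g: (1 8 5 3 7 4)(2 6)

r' f' g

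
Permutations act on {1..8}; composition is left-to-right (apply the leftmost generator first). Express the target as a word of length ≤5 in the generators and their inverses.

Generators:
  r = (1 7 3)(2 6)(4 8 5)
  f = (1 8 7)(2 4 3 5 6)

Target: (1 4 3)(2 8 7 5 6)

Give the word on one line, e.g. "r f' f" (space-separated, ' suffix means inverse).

  after f: (1 8 7)(2 4 3 5 6)
  after r: (1 5 2 8 3 4)
  after f: (1 6 2 7)(4 8 5)
  after r': (1 2)(3 7)
  after f: (1 4 3)(2 8 7 5 6)

f r f r' f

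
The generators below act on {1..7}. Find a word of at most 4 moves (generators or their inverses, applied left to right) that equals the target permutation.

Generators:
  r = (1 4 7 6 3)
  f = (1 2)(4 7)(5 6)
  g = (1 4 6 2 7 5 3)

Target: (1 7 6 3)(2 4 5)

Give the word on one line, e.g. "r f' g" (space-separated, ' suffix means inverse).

f' g

  after f': (1 2)(4 7)(5 6)
  after g: (1 7 6 3)(2 4 5)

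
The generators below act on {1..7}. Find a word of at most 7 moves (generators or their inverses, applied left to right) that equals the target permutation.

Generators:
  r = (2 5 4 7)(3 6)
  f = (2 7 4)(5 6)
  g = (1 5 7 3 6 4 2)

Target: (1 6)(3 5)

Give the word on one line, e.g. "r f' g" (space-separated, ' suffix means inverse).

g' g' g' g' r

  after g': (1 2 4 6 3 7 5)
  after g': (1 4 3 5 2 6 7)
  after g': (1 6 5 4 7 2 3)
  after g': (1 3 2 7 4 5 6)
  after r: (1 6)(3 5)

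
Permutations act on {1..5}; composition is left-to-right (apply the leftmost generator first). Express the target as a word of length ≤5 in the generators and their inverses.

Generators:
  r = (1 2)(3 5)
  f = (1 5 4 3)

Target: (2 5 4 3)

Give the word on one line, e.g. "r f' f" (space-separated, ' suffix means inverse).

r f' r'

  after r: (1 2)(3 5)
  after f': (1 2 3)(4 5)
  after r': (2 5 4 3)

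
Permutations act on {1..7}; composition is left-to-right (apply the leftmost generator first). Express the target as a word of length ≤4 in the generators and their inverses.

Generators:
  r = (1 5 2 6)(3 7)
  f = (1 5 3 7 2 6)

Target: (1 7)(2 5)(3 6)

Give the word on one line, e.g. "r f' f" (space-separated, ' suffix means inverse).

  after f: (1 5 3 7 2 6)
  after f: (1 3 2)(5 7 6)
  after f: (1 7)(2 5)(3 6)

f f f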